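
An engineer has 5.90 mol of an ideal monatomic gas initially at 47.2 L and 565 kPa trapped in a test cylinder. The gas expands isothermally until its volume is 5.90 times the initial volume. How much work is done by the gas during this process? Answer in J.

T₁ = P₁V₁/(nR) = 565×47.2/(5.90×8.314) = 544 K.
Isothermal: T stays 544 K; PV = const ⇒ V₂ = 278 L, P₂ = 95.8 kPa.
W = nRT ln(V₂/V₁) = 5.90×8.314×544×ln(5.90) = 47300 J.

47300 J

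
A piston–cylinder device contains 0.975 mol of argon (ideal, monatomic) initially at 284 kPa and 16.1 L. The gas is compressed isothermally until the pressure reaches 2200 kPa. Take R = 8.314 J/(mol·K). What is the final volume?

T₁ = P₁V₁/(nR) = 284×16.1/(0.975×8.314) = 564 K.
Isothermal: T stays 564 K; PV = const ⇒ V₂ = 2.08 L, P₂ = 2200 kPa.

2.08 L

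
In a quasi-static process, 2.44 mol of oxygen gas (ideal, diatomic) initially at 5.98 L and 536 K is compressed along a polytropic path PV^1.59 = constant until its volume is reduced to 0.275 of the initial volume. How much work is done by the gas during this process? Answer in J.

P₁ = nRT₁/V₁ = 2.44×8.314×536/5.98 = 1820 kPa.
Polytropic n=1.59: T₂ = T₁(V₁/V₂)^(n−1) = 536×(3.64)^0.59 = 1150 K; P₂ = P₁(V₁/V₂)^n = 14200 kPa.
W = (P₁V₁−P₂V₂)/(n−1) = (1820×5.98−14200×1.64)/0.59 = -21000 J.

-21000 J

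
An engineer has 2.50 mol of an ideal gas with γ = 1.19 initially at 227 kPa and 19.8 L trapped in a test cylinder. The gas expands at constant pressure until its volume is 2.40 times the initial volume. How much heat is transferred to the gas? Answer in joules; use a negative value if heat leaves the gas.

T₁ = P₁V₁/(nR) = 227×19.8/(2.50×8.314) = 216 K.
Isobaric: P stays 227 kPa; V/T = const ⇒ T₂ = 519 K, V₂ = 47.5 L.
W = PΔV = 227×(47.5−19.8) kPa·L = 6290 J.
ΔU = nCvΔT = 2.50×43.8×(519−216) = 33100 J.
Q = ΔU + W = nCpΔT = 39400 J.

39400 J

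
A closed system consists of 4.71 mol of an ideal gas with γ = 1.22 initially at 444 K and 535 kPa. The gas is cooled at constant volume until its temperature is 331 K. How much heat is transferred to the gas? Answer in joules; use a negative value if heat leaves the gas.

V₁ = nRT₁/P₁ = 4.71×8.314×444/535 = 32.5 L.
Isochoric: V stays 32.5 L; P/T = const ⇒ T₂ = 331 K, P₂ = 399 kPa.
W = 0 (no volume change).
ΔU = nCvΔT = 4.71×37.8×(331−444) = -20100 J.
Q = ΔU = -20100 J.

-20100 J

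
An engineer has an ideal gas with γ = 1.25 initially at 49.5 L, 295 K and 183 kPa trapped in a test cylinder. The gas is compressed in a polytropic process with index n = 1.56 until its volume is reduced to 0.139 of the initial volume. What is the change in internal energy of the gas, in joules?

73200 J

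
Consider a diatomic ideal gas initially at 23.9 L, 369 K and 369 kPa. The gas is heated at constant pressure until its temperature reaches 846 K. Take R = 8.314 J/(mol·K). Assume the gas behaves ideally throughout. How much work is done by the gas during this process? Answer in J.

11400 J

n = P₁V₁/(RT₁) = 369×23.9/(8.314×369) = 2.87 mol.
Isobaric: P stays 369 kPa; V/T = const ⇒ T₂ = 846 K, V₂ = 54.8 L.
W = PΔV = 369×(54.8−23.9) kPa·L = 11400 J.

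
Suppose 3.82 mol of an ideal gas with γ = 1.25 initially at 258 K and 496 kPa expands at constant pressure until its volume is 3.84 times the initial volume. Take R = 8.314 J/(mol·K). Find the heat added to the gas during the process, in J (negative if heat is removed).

116000 J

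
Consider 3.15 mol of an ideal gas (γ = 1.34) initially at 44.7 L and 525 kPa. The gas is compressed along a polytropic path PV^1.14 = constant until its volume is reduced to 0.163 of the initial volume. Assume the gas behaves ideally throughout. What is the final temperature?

T₁ = P₁V₁/(nR) = 525×44.7/(3.15×8.314) = 896 K.
Polytropic n=1.14: T₂ = T₁(V₁/V₂)^(n−1) = 896×(6.13)^0.14 = 1160 K; P₂ = P₁(V₁/V₂)^n = 4150 kPa.

1160 K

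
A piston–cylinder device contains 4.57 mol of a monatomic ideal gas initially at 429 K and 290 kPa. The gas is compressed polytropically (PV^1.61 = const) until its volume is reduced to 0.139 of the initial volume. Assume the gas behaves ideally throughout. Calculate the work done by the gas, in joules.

-62300 J

V₁ = nRT₁/P₁ = 4.57×8.314×429/290 = 56.2 L.
Polytropic n=1.61: T₂ = T₁(V₁/V₂)^(n−1) = 429×(7.19)^0.61 = 1430 K; P₂ = P₁(V₁/V₂)^n = 6950 kPa.
W = (P₁V₁−P₂V₂)/(n−1) = (290×56.2−6950×7.81)/0.61 = -62300 J.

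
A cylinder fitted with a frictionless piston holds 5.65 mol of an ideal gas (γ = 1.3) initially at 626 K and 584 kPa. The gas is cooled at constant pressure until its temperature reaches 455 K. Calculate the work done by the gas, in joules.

-8030 J

V₁ = nRT₁/P₁ = 5.65×8.314×626/584 = 50.4 L.
Isobaric: P stays 584 kPa; V/T = const ⇒ T₂ = 455 K, V₂ = 36.6 L.
W = PΔV = 584×(36.6−50.4) kPa·L = -8030 J.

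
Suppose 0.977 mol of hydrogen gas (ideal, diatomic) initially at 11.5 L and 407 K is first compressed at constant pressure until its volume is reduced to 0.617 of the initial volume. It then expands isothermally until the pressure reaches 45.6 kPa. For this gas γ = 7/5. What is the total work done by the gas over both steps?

P₁ = nRT₁/V₁ = 0.977×8.314×407/11.5 = 287 kPa.
Step 1 — Isobaric: P stays 287 kPa; V/T = const ⇒ T₂ = 251 K, V₂ = 7.10 L.
W = PΔV = 287×(7.10−11.5) kPa·L = -1270 J.
ΔU = nCvΔT = 0.977×20.8×(251−407) = -3170 J.
Q = ΔU + W = nCpΔT = -4430 J.
State after step 1: P = 287 kPa, V = 7.10 L, T = 251 K.
Step 2 — Isothermal: T stays 251 K; PV = const ⇒ V₂ = 44.7 L, P₂ = 45.6 kPa.
ΔU = 0 (ideal gas, T constant).
W = nRT ln(V₂/V₁) = 0.977×8.314×251×ln(6.30) = 3760 J.
Q = ΔU + W = 3760 J.
Net over both steps: W = 2490 J, Q = -676 J, ΔU = -3170 J.

2490 J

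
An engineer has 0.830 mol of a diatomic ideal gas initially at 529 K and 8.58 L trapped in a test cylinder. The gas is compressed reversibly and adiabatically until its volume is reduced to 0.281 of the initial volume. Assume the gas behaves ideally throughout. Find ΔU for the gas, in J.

P₁ = nRT₁/V₁ = 0.830×8.314×529/8.58 = 425 kPa.
Adiabatic: TV^(γ−1) = const ⇒ T₂ = 529×(3.56)^0.400 = 879 K; PV^γ = const ⇒ P₂ = 2520 kPa.
For an ideal gas ΔU = nCvΔT with Cv = (5/2)R = 20.8 J/(mol·K).
ΔU = 0.830×20.8×(879−529) = 6040 J.

6040 J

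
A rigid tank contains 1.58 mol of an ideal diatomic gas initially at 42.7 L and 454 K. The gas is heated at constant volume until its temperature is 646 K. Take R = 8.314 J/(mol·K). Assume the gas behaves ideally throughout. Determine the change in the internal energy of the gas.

P₁ = nRT₁/V₁ = 1.58×8.314×454/42.7 = 140 kPa.
Isochoric: V stays 42.7 L; P/T = const ⇒ T₂ = 646 K, P₂ = 199 kPa.
For an ideal gas ΔU = nCvΔT with Cv = (5/2)R = 20.8 J/(mol·K).
ΔU = 1.58×20.8×(646−454) = 6310 J.

6310 J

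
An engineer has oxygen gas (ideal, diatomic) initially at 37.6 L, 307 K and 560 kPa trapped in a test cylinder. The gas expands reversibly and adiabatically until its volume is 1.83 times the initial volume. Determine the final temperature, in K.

Adiabatic: TV^(γ−1) = const ⇒ T₂ = 307×(0.546)^0.400 = 241 K; PV^γ = const ⇒ P₂ = 240 kPa.

241 K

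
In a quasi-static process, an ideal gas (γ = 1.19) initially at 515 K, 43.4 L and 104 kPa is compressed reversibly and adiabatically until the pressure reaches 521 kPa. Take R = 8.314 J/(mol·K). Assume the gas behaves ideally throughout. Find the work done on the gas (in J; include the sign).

6970 J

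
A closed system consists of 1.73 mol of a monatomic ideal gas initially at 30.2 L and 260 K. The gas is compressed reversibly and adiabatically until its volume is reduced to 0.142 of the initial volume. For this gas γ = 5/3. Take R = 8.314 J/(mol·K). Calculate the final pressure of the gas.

3200 kPa

P₁ = nRT₁/V₁ = 1.73×8.314×260/30.2 = 124 kPa.
Adiabatic: TV^(γ−1) = const ⇒ T₂ = 260×(7.04)^0.667 = 955 K; PV^γ = const ⇒ P₂ = 3200 kPa.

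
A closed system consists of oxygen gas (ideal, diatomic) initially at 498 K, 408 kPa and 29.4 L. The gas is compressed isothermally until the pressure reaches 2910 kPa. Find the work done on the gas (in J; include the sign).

23600 J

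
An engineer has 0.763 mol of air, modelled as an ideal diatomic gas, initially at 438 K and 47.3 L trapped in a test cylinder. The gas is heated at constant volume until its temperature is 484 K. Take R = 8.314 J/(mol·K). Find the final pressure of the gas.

64.9 kPa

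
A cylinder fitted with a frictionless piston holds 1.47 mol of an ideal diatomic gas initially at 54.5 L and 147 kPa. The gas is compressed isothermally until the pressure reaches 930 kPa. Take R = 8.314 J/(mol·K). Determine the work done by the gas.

-14800 J

T₁ = P₁V₁/(nR) = 147×54.5/(1.47×8.314) = 656 K.
Isothermal: T stays 656 K; PV = const ⇒ V₂ = 8.61 L, P₂ = 930 kPa.
W = nRT ln(V₂/V₁) = 1.47×8.314×656×ln(0.158) = -14800 J.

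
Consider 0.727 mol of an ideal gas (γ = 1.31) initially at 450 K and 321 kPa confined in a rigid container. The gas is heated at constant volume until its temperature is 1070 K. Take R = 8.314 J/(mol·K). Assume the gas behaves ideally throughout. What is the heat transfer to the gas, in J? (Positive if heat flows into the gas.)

V₁ = nRT₁/P₁ = 0.727×8.314×450/321 = 8.47 L.
Isochoric: V stays 8.47 L; P/T = const ⇒ T₂ = 1070 K, P₂ = 763 kPa.
W = 0 (no volume change).
ΔU = nCvΔT = 0.727×26.8×(1070−450) = 12100 J.
Q = ΔU = 12100 J.

12100 J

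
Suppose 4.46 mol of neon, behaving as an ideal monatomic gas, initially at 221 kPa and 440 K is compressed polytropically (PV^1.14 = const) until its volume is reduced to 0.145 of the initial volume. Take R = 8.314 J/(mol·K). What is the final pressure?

V₁ = nRT₁/P₁ = 4.46×8.314×440/221 = 73.8 L.
Polytropic n=1.14: T₂ = T₁(V₁/V₂)^(n−1) = 440×(6.90)^0.14 = 577 K; P₂ = P₁(V₁/V₂)^n = 2000 kPa.

2000 kPa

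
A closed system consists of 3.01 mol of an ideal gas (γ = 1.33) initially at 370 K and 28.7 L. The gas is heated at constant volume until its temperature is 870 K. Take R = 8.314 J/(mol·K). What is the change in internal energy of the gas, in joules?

P₁ = nRT₁/V₁ = 3.01×8.314×370/28.7 = 323 kPa.
Isochoric: V stays 28.7 L; P/T = const ⇒ T₂ = 870 K, P₂ = 759 kPa.
For an ideal gas ΔU = nCvΔT with Cv = R/(γ−1) = 25.2 J/(mol·K).
ΔU = 3.01×25.2×(870−370) = 37900 J.

37900 J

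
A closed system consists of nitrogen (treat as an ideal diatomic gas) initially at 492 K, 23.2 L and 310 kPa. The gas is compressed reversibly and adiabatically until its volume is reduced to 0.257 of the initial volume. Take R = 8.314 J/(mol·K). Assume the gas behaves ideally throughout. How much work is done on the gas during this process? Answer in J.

13000 J

n = P₁V₁/(RT₁) = 310×23.2/(8.314×492) = 1.76 mol.
Adiabatic: TV^(γ−1) = const ⇒ T₂ = 492×(3.89)^0.400 = 847 K; PV^γ = const ⇒ P₂ = 2080 kPa.
ΔU = nCvΔT = 1.76×20.8×(847−492) = 13000 J.
Q = 0 for an adiabatic process, so W = −ΔU = -13000 J.
Work done on the gas = −W_by = 13000 J.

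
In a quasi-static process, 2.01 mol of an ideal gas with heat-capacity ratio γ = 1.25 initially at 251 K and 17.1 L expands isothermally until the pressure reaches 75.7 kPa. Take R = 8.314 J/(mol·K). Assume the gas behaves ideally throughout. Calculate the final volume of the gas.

P₁ = nRT₁/V₁ = 2.01×8.314×251/17.1 = 245 kPa.
Isothermal: T stays 251 K; PV = const ⇒ V₂ = 55.4 L, P₂ = 75.7 kPa.

55.4 L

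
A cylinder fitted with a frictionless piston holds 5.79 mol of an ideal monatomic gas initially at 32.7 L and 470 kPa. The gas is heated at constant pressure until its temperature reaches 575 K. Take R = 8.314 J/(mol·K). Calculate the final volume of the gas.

58.9 L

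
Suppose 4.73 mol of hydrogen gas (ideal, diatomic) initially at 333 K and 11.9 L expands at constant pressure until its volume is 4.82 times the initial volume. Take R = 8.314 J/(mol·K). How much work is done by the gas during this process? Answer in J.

50000 J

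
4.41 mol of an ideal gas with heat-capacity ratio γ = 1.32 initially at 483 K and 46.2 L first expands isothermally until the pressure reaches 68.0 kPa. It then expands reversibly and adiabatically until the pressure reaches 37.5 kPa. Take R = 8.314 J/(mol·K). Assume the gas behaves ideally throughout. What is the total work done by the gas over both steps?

P₁ = nRT₁/V₁ = 4.41×8.314×483/46.2 = 383 kPa.
Step 1 — Isothermal: T stays 483 K; PV = const ⇒ V₂ = 260 L, P₂ = 68.0 kPa.
ΔU = 0 (ideal gas, T constant).
W = nRT ln(V₂/V₁) = 4.41×8.314×483×ln(5.64) = 30600 J.
Q = ΔU + W = 30600 J.
State after step 1: P = 68.0 kPa, V = 260 L, T = 483 K.
Step 2 — Adiabatic: T₂/T₁ = (P₂/P₁)^((γ−1)/γ) ⇒ T₂ = 483×(0.551)^0.242 = 418 K; V₂ = 409 L.
ΔU = nCvΔT = 4.41×26.0×(418−483) = -7440 J.
Q = 0 for an adiabatic process, so W = −ΔU = 7440 J.
Net over both steps: W = 38100 J, Q = 30600 J, ΔU = -7440 J.

38100 J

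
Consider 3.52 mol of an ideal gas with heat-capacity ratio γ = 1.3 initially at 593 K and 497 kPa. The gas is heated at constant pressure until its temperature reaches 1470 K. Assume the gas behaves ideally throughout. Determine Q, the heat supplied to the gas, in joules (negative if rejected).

111000 J

V₁ = nRT₁/P₁ = 3.52×8.314×593/497 = 34.9 L.
Isobaric: P stays 497 kPa; V/T = const ⇒ T₂ = 1470 K, V₂ = 86.6 L.
W = PΔV = 497×(86.6−34.9) kPa·L = 25700 J.
ΔU = nCvΔT = 3.52×27.7×(1470−593) = 85600 J.
Q = ΔU + W = nCpΔT = 111000 J.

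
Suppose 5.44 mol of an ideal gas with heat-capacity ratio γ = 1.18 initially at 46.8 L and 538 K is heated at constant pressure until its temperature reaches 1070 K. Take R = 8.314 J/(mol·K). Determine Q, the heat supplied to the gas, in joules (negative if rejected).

158000 J

P₁ = nRT₁/V₁ = 5.44×8.314×538/46.8 = 520 kPa.
Isobaric: P stays 520 kPa; V/T = const ⇒ T₂ = 1070 K, V₂ = 93.1 L.
W = PΔV = 520×(93.1−46.8) kPa·L = 24100 J.
ΔU = nCvΔT = 5.44×46.2×(1070−538) = 134000 J.
Q = ΔU + W = nCpΔT = 158000 J.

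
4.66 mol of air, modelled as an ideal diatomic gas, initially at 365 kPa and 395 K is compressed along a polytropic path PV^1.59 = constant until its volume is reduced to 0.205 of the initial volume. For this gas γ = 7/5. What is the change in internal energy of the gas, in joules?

59200 J

V₁ = nRT₁/P₁ = 4.66×8.314×395/365 = 41.9 L.
Polytropic n=1.59: T₂ = T₁(V₁/V₂)^(n−1) = 395×(4.88)^0.59 = 1010 K; P₂ = P₁(V₁/V₂)^n = 4540 kPa.
For an ideal gas ΔU = nCvΔT with Cv = (5/2)R = 20.8 J/(mol·K).
ΔU = 4.66×20.8×(1010−395) = 59200 J.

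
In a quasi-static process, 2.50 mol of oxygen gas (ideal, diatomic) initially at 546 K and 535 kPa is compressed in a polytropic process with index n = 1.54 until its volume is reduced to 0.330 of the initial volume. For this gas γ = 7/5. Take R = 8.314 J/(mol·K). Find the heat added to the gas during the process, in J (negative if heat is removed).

6030 J

V₁ = nRT₁/P₁ = 2.50×8.314×546/535 = 21.2 L.
Polytropic n=1.54: T₂ = T₁(V₁/V₂)^(n−1) = 546×(3.03)^0.54 = 994 K; P₂ = P₁(V₁/V₂)^n = 2950 kPa.
W = (P₁V₁−P₂V₂)/(n−1) = (535×21.2−2950×7.00)/0.54 = -17200 J.
ΔU = nCvΔT = 2.50×20.8×(994−546) = 23300 J.
Q = ΔU + W = 6030 J.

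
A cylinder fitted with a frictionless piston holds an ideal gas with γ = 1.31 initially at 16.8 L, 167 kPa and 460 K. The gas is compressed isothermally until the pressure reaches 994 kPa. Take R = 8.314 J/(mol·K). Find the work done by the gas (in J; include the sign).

n = P₁V₁/(RT₁) = 167×16.8/(8.314×460) = 0.734 mol.
Isothermal: T stays 460 K; PV = const ⇒ V₂ = 2.82 L, P₂ = 994 kPa.
W = nRT ln(V₂/V₁) = 0.734×8.314×460×ln(0.168) = -5000 J.

-5000 J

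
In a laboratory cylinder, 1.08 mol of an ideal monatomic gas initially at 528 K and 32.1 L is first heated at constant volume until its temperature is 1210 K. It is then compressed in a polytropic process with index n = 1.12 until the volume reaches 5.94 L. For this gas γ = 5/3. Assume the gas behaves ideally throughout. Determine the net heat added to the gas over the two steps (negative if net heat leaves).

P₁ = nRT₁/V₁ = 1.08×8.314×528/32.1 = 148 kPa.
Step 1 — Isochoric: V stays 32.1 L; P/T = const ⇒ T₂ = 1210 K, P₂ = 338 kPa.
W = 0 (no volume change).
ΔU = nCvΔT = 1.08×12.5×(1210−528) = 9190 J.
Q = ΔU = 9190 J.
State after step 1: P = 338 kPa, V = 32.1 L, T = 1210 K.
Step 2 — Polytropic n=1.12: T₂ = T₁(V₁/V₂)^(n−1) = 1210×(5.40)^0.12 = 1480 K; P₂ = P₁(V₁/V₂)^n = 2240 kPa.
W = (P₁V₁−P₂V₂)/(n−1) = (338×32.1−2240×5.94)/0.12 = -20300 J.
ΔU = nCvΔT = 1.08×12.5×(1480−1210) = 3660 J.
Q = ΔU + W = -16700 J.
Net over both steps: W = -20300 J, Q = -7470 J, ΔU = 12800 J.

-7470 J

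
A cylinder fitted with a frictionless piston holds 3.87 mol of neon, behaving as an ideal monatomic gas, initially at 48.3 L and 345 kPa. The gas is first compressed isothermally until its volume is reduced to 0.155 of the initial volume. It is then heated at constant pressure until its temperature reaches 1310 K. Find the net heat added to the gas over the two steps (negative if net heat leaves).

T₁ = P₁V₁/(nR) = 345×48.3/(3.87×8.314) = 518 K.
Step 1 — Isothermal: T stays 518 K; PV = const ⇒ V₂ = 7.49 L, P₂ = 2230 kPa.
ΔU = 0 (ideal gas, T constant).
W = nRT ln(V₂/V₁) = 3.87×8.314×518×ln(0.155) = -31100 J.
Q = ΔU + W = -31100 J.
State after step 1: P = 2230 kPa, V = 7.49 L, T = 518 K.
Step 2 — Isobaric: P stays 2230 kPa; V/T = const ⇒ T₂ = 1310 K, V₂ = 18.9 L.
W = PΔV = 2230×(18.9−7.49) kPa·L = 25500 J.
ΔU = nCvΔT = 3.87×12.5×(1310−518) = 38200 J.
Q = ΔU + W = nCpΔT = 63700 J.
Net over both steps: W = -5580 J, Q = 32600 J, ΔU = 38200 J.

32600 J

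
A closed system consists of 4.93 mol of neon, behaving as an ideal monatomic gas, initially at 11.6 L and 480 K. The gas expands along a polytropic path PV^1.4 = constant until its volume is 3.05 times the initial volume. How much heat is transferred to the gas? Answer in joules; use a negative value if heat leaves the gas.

P₁ = nRT₁/V₁ = 4.93×8.314×480/11.6 = 1700 kPa.
Polytropic n=1.4: T₂ = T₁(V₁/V₂)^(n−1) = 480×(0.328)^0.40 = 307 K; P₂ = P₁(V₁/V₂)^n = 356 kPa.
W = (P₁V₁−P₂V₂)/(n−1) = (1700×11.6−356×35.4)/0.40 = 17700 J.
ΔU = nCvΔT = 4.93×12.5×(307−480) = -10600 J.
Q = ΔU + W = 7080 J.

7080 J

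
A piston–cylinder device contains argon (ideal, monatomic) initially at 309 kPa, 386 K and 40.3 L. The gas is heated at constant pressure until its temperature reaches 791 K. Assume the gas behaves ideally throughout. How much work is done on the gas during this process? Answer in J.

-13100 J

n = P₁V₁/(RT₁) = 309×40.3/(8.314×386) = 3.88 mol.
Isobaric: P stays 309 kPa; V/T = const ⇒ T₂ = 791 K, V₂ = 82.6 L.
W = PΔV = 309×(82.6−40.3) kPa·L = 13100 J.
Work done on the gas = −W_by = -13100 J.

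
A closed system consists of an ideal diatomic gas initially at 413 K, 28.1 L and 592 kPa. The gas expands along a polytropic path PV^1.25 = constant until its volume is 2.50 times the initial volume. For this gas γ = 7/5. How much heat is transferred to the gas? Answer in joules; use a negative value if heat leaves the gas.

5110 J

n = P₁V₁/(RT₁) = 592×28.1/(8.314×413) = 4.84 mol.
Polytropic n=1.25: T₂ = T₁(V₁/V₂)^(n−1) = 413×(0.400)^0.25 = 328 K; P₂ = P₁(V₁/V₂)^n = 188 kPa.
W = (P₁V₁−P₂V₂)/(n−1) = (592×28.1−188×70.2)/0.25 = 13600 J.
ΔU = nCvΔT = 4.84×20.8×(328−413) = -8510 J.
Q = ΔU + W = 5110 J.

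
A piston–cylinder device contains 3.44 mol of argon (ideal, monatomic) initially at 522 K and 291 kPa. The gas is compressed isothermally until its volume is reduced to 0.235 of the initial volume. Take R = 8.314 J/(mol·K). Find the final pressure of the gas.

1240 kPa

V₁ = nRT₁/P₁ = 3.44×8.314×522/291 = 51.3 L.
Isothermal: T stays 522 K; PV = const ⇒ V₂ = 12.1 L, P₂ = 1240 kPa.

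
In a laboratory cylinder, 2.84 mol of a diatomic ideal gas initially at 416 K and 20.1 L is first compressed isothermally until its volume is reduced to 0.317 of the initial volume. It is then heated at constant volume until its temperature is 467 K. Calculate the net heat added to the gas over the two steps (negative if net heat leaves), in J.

-8270 J

P₁ = nRT₁/V₁ = 2.84×8.314×416/20.1 = 489 kPa.
Step 1 — Isothermal: T stays 416 K; PV = const ⇒ V₂ = 6.37 L, P₂ = 1540 kPa.
ΔU = 0 (ideal gas, T constant).
W = nRT ln(V₂/V₁) = 2.84×8.314×416×ln(0.317) = -11300 J.
Q = ΔU + W = -11300 J.
State after step 1: P = 1540 kPa, V = 6.37 L, T = 416 K.
Step 2 — Isochoric: V stays 6.37 L; P/T = const ⇒ T₂ = 467 K, P₂ = 1730 kPa.
W = 0 (no volume change).
ΔU = nCvΔT = 2.84×20.8×(467−416) = 3010 J.
Q = ΔU = 3010 J.
Net over both steps: W = -11300 J, Q = -8270 J, ΔU = 3010 J.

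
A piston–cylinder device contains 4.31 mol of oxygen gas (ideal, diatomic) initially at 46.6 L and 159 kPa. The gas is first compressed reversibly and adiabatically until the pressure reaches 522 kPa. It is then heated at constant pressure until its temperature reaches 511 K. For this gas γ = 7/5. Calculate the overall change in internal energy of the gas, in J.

27300 J

T₁ = P₁V₁/(nR) = 159×46.6/(4.31×8.314) = 207 K.
Step 1 — Adiabatic: T₂/T₁ = (P₂/P₁)^((γ−1)/γ) ⇒ T₂ = 207×(3.28)^0.286 = 290 K; V₂ = 19.9 L.
ΔU = nCvΔT = 4.31×20.8×(290−207) = 7490 J.
Q = 0 for an adiabatic process, so W = −ΔU = -7490 J.
State after step 1: P = 522 kPa, V = 19.9 L, T = 290 K.
Step 2 — Isobaric: P stays 522 kPa; V/T = const ⇒ T₂ = 511 K, V₂ = 35.1 L.
W = PΔV = 522×(35.1−19.9) kPa·L = 7900 J.
ΔU = nCvΔT = 4.31×20.8×(511−290) = 19800 J.
Q = ΔU + W = nCpΔT = 27700 J.
Net over both steps: W = 413 J, Q = 27700 J, ΔU = 27300 J.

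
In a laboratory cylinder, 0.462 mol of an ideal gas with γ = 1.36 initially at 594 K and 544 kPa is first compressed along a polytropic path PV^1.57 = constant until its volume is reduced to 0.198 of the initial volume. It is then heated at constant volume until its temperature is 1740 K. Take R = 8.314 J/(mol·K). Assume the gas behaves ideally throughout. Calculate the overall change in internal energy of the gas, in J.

V₁ = nRT₁/P₁ = 0.462×8.314×594/544 = 4.19 L.
Step 1 — Polytropic n=1.57: T₂ = T₁(V₁/V₂)^(n−1) = 594×(5.05)^0.57 = 1500 K; P₂ = P₁(V₁/V₂)^n = 6920 kPa.
W = (P₁V₁−P₂V₂)/(n−1) = (544×4.19−6920×0.830)/0.57 = -6070 J.
ΔU = nCvΔT = 0.462×23.1×(1500−594) = 9620 J.
Q = ΔU + W = 3540 J.
State after step 1: P = 6920 kPa, V = 0.830 L, T = 1500 K.
Step 2 — Isochoric: V stays 0.830 L; P/T = const ⇒ T₂ = 1740 K, P₂ = 8050 kPa.
W = 0 (no volume change).
ΔU = nCvΔT = 0.462×23.1×(1740−1500) = 2610 J.
Q = ΔU = 2610 J.
Net over both steps: W = -6070 J, Q = 6150 J, ΔU = 12200 J.

12200 J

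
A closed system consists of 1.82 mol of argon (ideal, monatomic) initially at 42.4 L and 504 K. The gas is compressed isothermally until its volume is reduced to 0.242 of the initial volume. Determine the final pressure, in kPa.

P₁ = nRT₁/V₁ = 1.82×8.314×504/42.4 = 180 kPa.
Isothermal: T stays 504 K; PV = const ⇒ V₂ = 10.3 L, P₂ = 743 kPa.

743 kPa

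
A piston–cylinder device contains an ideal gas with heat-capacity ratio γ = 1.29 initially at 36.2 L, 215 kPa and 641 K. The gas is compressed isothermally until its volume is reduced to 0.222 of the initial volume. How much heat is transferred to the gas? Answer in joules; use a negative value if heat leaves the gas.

-11700 J

n = P₁V₁/(RT₁) = 215×36.2/(8.314×641) = 1.46 mol.
Isothermal: T stays 641 K; PV = const ⇒ V₂ = 8.04 L, P₂ = 968 kPa.
ΔU = 0 (ideal gas, T constant).
W = nRT ln(V₂/V₁) = 1.46×8.314×641×ln(0.222) = -11700 J.
Q = ΔU + W = -11700 J.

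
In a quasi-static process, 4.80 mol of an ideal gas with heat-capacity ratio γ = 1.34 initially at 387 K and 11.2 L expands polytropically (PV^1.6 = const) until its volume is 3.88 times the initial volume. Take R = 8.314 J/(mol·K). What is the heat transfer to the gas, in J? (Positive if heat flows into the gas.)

P₁ = nRT₁/V₁ = 4.80×8.314×387/11.2 = 1380 kPa.
Polytropic n=1.6: T₂ = T₁(V₁/V₂)^(n−1) = 387×(0.258)^0.60 = 172 K; P₂ = P₁(V₁/V₂)^n = 158 kPa.
W = (P₁V₁−P₂V₂)/(n−1) = (1380×11.2−158×43.5)/0.60 = 14300 J.
ΔU = nCvΔT = 4.80×24.5×(172−387) = -25300 J.
Q = ΔU + W = -11000 J.

-11000 J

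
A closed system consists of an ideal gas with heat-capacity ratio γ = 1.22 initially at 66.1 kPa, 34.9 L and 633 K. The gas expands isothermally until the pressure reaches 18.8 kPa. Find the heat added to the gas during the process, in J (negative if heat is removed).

2900 J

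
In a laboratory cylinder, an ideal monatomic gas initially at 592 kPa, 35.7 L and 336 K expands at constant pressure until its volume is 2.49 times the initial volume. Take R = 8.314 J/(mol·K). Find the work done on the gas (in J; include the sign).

n = P₁V₁/(RT₁) = 592×35.7/(8.314×336) = 7.57 mol.
Isobaric: P stays 592 kPa; V/T = const ⇒ T₂ = 837 K, V₂ = 88.9 L.
W = PΔV = 592×(88.9−35.7) kPa·L = 31500 J.
Work done on the gas = −W_by = -31500 J.

-31500 J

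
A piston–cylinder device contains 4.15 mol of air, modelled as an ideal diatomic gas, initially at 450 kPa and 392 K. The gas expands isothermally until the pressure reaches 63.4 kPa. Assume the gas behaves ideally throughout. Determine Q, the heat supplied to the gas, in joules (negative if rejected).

V₁ = nRT₁/P₁ = 4.15×8.314×392/450 = 30.1 L.
Isothermal: T stays 392 K; PV = const ⇒ V₂ = 213 L, P₂ = 63.4 kPa.
ΔU = 0 (ideal gas, T constant).
W = nRT ln(V₂/V₁) = 4.15×8.314×392×ln(7.10) = 26500 J.
Q = ΔU + W = 26500 J.

26500 J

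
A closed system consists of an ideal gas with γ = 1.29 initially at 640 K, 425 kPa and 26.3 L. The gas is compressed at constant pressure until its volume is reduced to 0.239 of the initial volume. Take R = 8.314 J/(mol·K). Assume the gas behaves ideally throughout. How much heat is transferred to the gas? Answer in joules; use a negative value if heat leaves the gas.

-37800 J

n = P₁V₁/(RT₁) = 425×26.3/(8.314×640) = 2.10 mol.
Isobaric: P stays 425 kPa; V/T = const ⇒ T₂ = 153 K, V₂ = 6.29 L.
W = PΔV = 425×(6.29−26.3) kPa·L = -8510 J.
ΔU = nCvΔT = 2.10×28.7×(153−640) = -29300 J.
Q = ΔU + W = nCpΔT = -37800 J.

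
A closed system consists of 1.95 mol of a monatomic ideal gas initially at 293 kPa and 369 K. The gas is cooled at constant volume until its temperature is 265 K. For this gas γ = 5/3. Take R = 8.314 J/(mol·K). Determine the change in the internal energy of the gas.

-2530 J

V₁ = nRT₁/P₁ = 1.95×8.314×369/293 = 20.4 L.
Isochoric: V stays 20.4 L; P/T = const ⇒ T₂ = 265 K, P₂ = 210 kPa.
For an ideal gas ΔU = nCvΔT with Cv = (3/2)R = 12.5 J/(mol·K).
ΔU = 1.95×12.5×(265−369) = -2530 J.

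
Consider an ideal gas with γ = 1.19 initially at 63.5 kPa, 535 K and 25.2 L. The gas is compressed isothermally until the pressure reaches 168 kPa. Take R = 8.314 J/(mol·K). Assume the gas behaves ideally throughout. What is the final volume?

Isothermal: T stays 535 K; PV = const ⇒ V₂ = 9.52 L, P₂ = 168 kPa.

9.52 L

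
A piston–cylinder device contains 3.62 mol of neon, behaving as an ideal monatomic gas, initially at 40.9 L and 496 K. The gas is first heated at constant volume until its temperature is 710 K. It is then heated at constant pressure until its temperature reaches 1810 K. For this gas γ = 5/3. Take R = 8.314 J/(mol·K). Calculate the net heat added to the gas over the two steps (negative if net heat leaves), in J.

92400 J

P₁ = nRT₁/V₁ = 3.62×8.314×496/40.9 = 365 kPa.
Step 1 — Isochoric: V stays 40.9 L; P/T = const ⇒ T₂ = 710 K, P₂ = 522 kPa.
W = 0 (no volume change).
ΔU = nCvΔT = 3.62×12.5×(710−496) = 9660 J.
Q = ΔU = 9660 J.
State after step 1: P = 522 kPa, V = 40.9 L, T = 710 K.
Step 2 — Isobaric: P stays 522 kPa; V/T = const ⇒ T₂ = 1810 K, V₂ = 104 L.
W = PΔV = 522×(104−40.9) kPa·L = 33100 J.
ΔU = nCvΔT = 3.62×12.5×(1810−710) = 49700 J.
Q = ΔU + W = nCpΔT = 82800 J.
Net over both steps: W = 33100 J, Q = 92400 J, ΔU = 59300 J.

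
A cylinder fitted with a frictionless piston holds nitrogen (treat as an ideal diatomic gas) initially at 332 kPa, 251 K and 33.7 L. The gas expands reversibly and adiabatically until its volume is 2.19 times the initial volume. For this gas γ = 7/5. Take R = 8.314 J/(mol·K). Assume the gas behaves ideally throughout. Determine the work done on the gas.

-7530 J

n = P₁V₁/(RT₁) = 332×33.7/(8.314×251) = 5.36 mol.
Adiabatic: TV^(γ−1) = const ⇒ T₂ = 251×(0.457)^0.400 = 183 K; PV^γ = const ⇒ P₂ = 111 kPa.
ΔU = nCvΔT = 5.36×20.8×(183−251) = -7530 J.
Q = 0 for an adiabatic process, so W = −ΔU = 7530 J.
Work done on the gas = −W_by = -7530 J.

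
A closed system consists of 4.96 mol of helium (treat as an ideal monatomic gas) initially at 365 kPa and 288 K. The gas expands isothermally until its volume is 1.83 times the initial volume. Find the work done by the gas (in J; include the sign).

V₁ = nRT₁/P₁ = 4.96×8.314×288/365 = 32.5 L.
Isothermal: T stays 288 K; PV = const ⇒ V₂ = 59.5 L, P₂ = 199 kPa.
W = nRT ln(V₂/V₁) = 4.96×8.314×288×ln(1.83) = 7180 J.

7180 J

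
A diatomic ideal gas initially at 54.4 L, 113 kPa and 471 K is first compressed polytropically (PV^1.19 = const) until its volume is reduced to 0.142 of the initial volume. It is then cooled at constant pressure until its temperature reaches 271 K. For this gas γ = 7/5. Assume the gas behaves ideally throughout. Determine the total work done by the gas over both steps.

-19900 J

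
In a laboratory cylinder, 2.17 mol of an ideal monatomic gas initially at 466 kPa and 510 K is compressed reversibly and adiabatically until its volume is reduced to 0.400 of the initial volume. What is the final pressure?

2150 kPa

V₁ = nRT₁/P₁ = 2.17×8.314×510/466 = 19.7 L.
Adiabatic: TV^(γ−1) = const ⇒ T₂ = 510×(2.50)^0.667 = 939 K; PV^γ = const ⇒ P₂ = 2150 kPa.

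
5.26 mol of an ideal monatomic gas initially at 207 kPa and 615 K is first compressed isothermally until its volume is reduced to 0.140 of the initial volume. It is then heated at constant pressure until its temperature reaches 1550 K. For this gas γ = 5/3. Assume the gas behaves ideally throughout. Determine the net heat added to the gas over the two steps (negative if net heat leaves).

V₁ = nRT₁/P₁ = 5.26×8.314×615/207 = 130 L.
Step 1 — Isothermal: T stays 615 K; PV = const ⇒ V₂ = 18.2 L, P₂ = 1480 kPa.
ΔU = 0 (ideal gas, T constant).
W = nRT ln(V₂/V₁) = 5.26×8.314×615×ln(0.140) = -52900 J.
Q = ΔU + W = -52900 J.
State after step 1: P = 1480 kPa, V = 18.2 L, T = 615 K.
Step 2 — Isobaric: P stays 1480 kPa; V/T = const ⇒ T₂ = 1550 K, V₂ = 45.8 L.
W = PΔV = 1480×(45.8−18.2) kPa·L = 40900 J.
ΔU = nCvΔT = 5.26×12.5×(1550−615) = 61300 J.
Q = ΔU + W = nCpΔT = 102000 J.
Net over both steps: W = -12000 J, Q = 49300 J, ΔU = 61300 J.

49300 J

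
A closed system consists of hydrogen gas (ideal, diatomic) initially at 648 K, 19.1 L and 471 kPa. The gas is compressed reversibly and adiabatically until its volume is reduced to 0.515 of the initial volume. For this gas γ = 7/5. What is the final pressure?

Adiabatic: TV^(γ−1) = const ⇒ T₂ = 648×(1.94)^0.400 = 845 K; PV^γ = const ⇒ P₂ = 1190 kPa.

1190 kPa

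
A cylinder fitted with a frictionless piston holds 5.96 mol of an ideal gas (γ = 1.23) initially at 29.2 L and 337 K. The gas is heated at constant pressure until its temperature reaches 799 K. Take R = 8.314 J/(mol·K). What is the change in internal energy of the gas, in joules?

P₁ = nRT₁/V₁ = 5.96×8.314×337/29.2 = 572 kPa.
Isobaric: P stays 572 kPa; V/T = const ⇒ T₂ = 799 K, V₂ = 69.2 L.
For an ideal gas ΔU = nCvΔT with Cv = R/(γ−1) = 36.1 J/(mol·K).
ΔU = 5.96×36.1×(799−337) = 99500 J.

99500 J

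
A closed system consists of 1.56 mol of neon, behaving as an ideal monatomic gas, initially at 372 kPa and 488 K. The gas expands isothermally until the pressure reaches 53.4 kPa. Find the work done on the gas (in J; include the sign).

-12300 J

V₁ = nRT₁/P₁ = 1.56×8.314×488/372 = 17.0 L.
Isothermal: T stays 488 K; PV = const ⇒ V₂ = 119 L, P₂ = 53.4 kPa.
W = nRT ln(V₂/V₁) = 1.56×8.314×488×ln(6.97) = 12300 J.
Work done on the gas = −W_by = -12300 J.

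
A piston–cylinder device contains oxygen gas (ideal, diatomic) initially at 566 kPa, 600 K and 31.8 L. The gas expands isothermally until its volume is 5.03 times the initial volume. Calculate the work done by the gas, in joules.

29100 J

n = P₁V₁/(RT₁) = 566×31.8/(8.314×600) = 3.61 mol.
Isothermal: T stays 600 K; PV = const ⇒ V₂ = 160 L, P₂ = 113 kPa.
W = nRT ln(V₂/V₁) = 3.61×8.314×600×ln(5.03) = 29100 J.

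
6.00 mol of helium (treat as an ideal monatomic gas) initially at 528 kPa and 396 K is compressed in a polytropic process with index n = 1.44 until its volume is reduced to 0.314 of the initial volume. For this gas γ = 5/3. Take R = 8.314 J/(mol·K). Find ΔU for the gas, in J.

19700 J

V₁ = nRT₁/P₁ = 6.00×8.314×396/528 = 37.4 L.
Polytropic n=1.44: T₂ = T₁(V₁/V₂)^(n−1) = 396×(3.18)^0.44 = 659 K; P₂ = P₁(V₁/V₂)^n = 2800 kPa.
For an ideal gas ΔU = nCvΔT with Cv = (3/2)R = 12.5 J/(mol·K).
ΔU = 6.00×12.5×(659−396) = 19700 J.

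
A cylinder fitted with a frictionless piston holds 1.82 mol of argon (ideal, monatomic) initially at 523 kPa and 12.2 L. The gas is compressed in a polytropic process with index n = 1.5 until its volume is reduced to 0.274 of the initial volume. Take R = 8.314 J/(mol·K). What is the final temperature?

T₁ = P₁V₁/(nR) = 523×12.2/(1.82×8.314) = 422 K.
Polytropic n=1.5: T₂ = T₁(V₁/V₂)^(n−1) = 422×(3.65)^0.50 = 806 K; P₂ = P₁(V₁/V₂)^n = 3650 kPa.

806 K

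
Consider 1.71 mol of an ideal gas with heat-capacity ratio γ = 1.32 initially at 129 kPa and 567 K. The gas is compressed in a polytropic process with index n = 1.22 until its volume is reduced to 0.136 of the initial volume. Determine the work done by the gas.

-20200 J

V₁ = nRT₁/P₁ = 1.71×8.314×567/129 = 62.5 L.
Polytropic n=1.22: T₂ = T₁(V₁/V₂)^(n−1) = 567×(7.35)^0.22 = 879 K; P₂ = P₁(V₁/V₂)^n = 1470 kPa.
W = (P₁V₁−P₂V₂)/(n−1) = (129×62.5−1470×8.50)/0.22 = -20200 J.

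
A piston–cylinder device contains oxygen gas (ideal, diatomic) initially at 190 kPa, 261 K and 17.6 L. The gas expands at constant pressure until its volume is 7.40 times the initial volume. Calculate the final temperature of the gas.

Isobaric: P stays 190 kPa; V/T = const ⇒ T₂ = 1930 K, V₂ = 130 L.

1930 K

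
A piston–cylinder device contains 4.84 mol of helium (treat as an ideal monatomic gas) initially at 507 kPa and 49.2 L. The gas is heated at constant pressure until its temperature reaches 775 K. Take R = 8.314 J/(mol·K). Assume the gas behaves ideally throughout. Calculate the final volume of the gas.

T₁ = P₁V₁/(nR) = 507×49.2/(4.84×8.314) = 620 K.
Isobaric: P stays 507 kPa; V/T = const ⇒ T₂ = 775 K, V₂ = 61.5 L.

61.5 L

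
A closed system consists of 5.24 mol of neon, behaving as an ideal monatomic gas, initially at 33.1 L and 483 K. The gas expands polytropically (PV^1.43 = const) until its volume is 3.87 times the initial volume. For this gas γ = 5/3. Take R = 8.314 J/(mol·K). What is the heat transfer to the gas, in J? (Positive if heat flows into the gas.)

P₁ = nRT₁/V₁ = 5.24×8.314×483/33.1 = 636 kPa.
Polytropic n=1.43: T₂ = T₁(V₁/V₂)^(n−1) = 483×(0.258)^0.43 = 270 K; P₂ = P₁(V₁/V₂)^n = 91.8 kPa.
W = (P₁V₁−P₂V₂)/(n−1) = (636×33.1−91.8×128)/0.43 = 21600 J.
ΔU = nCvΔT = 5.24×12.5×(270−483) = -13900 J.
Q = ΔU + W = 7660 J.

7660 J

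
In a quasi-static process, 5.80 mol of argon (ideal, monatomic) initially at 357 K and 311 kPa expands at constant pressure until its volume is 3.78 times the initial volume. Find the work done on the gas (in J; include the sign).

V₁ = nRT₁/P₁ = 5.80×8.314×357/311 = 55.4 L.
Isobaric: P stays 311 kPa; V/T = const ⇒ T₂ = 1350 K, V₂ = 209 L.
W = PΔV = 311×(209−55.4) kPa·L = 47900 J.
Work done on the gas = −W_by = -47900 J.

-47900 J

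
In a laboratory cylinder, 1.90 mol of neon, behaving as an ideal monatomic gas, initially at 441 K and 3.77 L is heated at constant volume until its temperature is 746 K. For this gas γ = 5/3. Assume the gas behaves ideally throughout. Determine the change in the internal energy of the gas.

7230 J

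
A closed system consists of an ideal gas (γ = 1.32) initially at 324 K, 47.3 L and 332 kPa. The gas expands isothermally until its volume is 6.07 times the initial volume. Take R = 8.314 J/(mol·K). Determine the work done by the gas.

28300 J

n = P₁V₁/(RT₁) = 332×47.3/(8.314×324) = 5.83 mol.
Isothermal: T stays 324 K; PV = const ⇒ V₂ = 287 L, P₂ = 54.7 kPa.
W = nRT ln(V₂/V₁) = 5.83×8.314×324×ln(6.07) = 28300 J.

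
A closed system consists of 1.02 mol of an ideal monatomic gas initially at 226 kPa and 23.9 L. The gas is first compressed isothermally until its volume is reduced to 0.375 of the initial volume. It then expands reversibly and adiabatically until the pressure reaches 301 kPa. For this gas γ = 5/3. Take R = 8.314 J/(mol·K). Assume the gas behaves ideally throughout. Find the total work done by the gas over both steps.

-3330 J

T₁ = P₁V₁/(nR) = 226×23.9/(1.02×8.314) = 637 K.
Step 1 — Isothermal: T stays 637 K; PV = const ⇒ V₂ = 8.96 L, P₂ = 603 kPa.
ΔU = 0 (ideal gas, T constant).
W = nRT ln(V₂/V₁) = 1.02×8.314×637×ln(0.375) = -5300 J.
Q = ΔU + W = -5300 J.
State after step 1: P = 603 kPa, V = 8.96 L, T = 637 K.
Step 2 — Adiabatic: T₂/T₁ = (P₂/P₁)^((γ−1)/γ) ⇒ T₂ = 637×(0.499)^0.400 = 482 K; V₂ = 13.6 L.
ΔU = nCvΔT = 1.02×12.5×(482−637) = -1960 J.
Q = 0 for an adiabatic process, so W = −ΔU = 1960 J.
Net over both steps: W = -3330 J, Q = -5300 J, ΔU = -1960 J.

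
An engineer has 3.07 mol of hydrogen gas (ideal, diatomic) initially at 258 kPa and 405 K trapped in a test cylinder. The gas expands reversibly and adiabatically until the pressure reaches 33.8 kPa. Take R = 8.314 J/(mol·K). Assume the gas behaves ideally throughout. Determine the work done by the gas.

11400 J

V₁ = nRT₁/P₁ = 3.07×8.314×405/258 = 40.1 L.
Adiabatic: T₂/T₁ = (P₂/P₁)^((γ−1)/γ) ⇒ T₂ = 405×(0.131)^0.286 = 227 K; V₂ = 171 L.
ΔU = nCvΔT = 3.07×20.8×(227−405) = -11400 J.
Q = 0 for an adiabatic process, so W = −ΔU = 11400 J.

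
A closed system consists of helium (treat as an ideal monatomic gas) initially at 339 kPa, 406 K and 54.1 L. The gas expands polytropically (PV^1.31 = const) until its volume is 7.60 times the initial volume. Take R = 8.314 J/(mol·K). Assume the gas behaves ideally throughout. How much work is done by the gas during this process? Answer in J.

27600 J

n = P₁V₁/(RT₁) = 339×54.1/(8.314×406) = 5.43 mol.
Polytropic n=1.31: T₂ = T₁(V₁/V₂)^(n−1) = 406×(0.132)^0.31 = 217 K; P₂ = P₁(V₁/V₂)^n = 23.8 kPa.
W = (P₁V₁−P₂V₂)/(n−1) = (339×54.1−23.8×411)/0.31 = 27600 J.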